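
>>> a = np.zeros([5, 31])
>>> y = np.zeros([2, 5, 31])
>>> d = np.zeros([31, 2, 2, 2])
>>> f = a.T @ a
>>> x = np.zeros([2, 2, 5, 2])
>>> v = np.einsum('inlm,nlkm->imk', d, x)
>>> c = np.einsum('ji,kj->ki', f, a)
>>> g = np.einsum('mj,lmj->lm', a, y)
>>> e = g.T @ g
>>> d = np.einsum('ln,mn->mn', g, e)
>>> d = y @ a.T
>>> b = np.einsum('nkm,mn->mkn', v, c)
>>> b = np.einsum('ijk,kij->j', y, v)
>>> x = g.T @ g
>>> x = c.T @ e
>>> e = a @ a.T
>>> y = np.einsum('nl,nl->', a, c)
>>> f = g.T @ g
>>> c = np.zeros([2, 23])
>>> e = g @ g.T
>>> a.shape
(5, 31)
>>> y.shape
()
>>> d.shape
(2, 5, 5)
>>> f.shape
(5, 5)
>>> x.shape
(31, 5)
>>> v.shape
(31, 2, 5)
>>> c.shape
(2, 23)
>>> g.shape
(2, 5)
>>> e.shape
(2, 2)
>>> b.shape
(5,)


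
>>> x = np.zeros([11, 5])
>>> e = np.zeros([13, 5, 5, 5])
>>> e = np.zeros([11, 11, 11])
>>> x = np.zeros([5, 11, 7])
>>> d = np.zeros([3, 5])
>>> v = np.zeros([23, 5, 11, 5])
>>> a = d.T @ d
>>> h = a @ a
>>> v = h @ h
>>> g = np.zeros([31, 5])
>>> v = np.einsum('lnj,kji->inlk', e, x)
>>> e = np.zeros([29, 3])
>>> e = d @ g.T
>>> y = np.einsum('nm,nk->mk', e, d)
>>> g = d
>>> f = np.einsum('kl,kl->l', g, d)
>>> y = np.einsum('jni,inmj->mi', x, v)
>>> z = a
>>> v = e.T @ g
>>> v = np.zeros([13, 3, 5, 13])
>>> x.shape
(5, 11, 7)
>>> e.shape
(3, 31)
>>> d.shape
(3, 5)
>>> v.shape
(13, 3, 5, 13)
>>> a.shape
(5, 5)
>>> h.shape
(5, 5)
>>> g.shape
(3, 5)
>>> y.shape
(11, 7)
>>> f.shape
(5,)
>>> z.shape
(5, 5)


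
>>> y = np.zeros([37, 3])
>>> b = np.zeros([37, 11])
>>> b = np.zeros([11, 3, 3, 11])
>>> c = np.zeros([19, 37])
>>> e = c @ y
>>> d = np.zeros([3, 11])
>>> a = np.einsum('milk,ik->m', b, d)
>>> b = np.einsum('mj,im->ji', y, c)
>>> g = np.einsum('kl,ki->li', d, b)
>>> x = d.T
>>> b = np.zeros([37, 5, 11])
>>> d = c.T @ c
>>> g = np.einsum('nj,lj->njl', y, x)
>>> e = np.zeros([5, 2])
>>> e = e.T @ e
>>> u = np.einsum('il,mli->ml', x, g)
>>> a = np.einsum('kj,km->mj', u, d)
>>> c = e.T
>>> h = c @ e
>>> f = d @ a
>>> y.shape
(37, 3)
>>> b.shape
(37, 5, 11)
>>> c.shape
(2, 2)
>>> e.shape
(2, 2)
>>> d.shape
(37, 37)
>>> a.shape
(37, 3)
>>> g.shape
(37, 3, 11)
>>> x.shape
(11, 3)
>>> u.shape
(37, 3)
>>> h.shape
(2, 2)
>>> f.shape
(37, 3)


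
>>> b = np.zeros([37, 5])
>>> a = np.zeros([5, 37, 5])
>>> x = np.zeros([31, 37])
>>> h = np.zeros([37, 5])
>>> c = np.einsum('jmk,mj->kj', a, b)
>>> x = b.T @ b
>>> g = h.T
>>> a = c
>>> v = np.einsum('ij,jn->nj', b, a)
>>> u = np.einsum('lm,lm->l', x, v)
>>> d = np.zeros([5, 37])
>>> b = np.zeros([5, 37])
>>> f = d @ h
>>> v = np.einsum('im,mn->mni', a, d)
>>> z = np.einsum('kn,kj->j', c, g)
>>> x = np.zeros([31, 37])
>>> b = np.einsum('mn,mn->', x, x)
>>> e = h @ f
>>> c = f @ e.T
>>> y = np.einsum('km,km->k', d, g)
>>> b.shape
()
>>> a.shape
(5, 5)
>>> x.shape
(31, 37)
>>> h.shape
(37, 5)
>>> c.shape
(5, 37)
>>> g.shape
(5, 37)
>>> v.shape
(5, 37, 5)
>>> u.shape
(5,)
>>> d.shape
(5, 37)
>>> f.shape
(5, 5)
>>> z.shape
(37,)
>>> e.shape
(37, 5)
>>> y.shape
(5,)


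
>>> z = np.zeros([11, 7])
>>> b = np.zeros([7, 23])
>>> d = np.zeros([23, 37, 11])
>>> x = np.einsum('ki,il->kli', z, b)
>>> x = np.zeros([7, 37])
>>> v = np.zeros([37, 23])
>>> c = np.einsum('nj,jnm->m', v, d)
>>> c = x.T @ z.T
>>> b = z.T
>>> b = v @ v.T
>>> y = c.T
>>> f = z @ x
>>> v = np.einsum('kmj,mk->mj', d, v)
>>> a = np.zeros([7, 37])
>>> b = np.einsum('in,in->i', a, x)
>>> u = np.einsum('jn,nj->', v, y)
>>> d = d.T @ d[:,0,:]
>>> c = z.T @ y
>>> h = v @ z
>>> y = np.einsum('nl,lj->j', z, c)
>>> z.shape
(11, 7)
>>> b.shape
(7,)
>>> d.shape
(11, 37, 11)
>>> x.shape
(7, 37)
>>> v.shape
(37, 11)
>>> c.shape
(7, 37)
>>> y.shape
(37,)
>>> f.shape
(11, 37)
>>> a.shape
(7, 37)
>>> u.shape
()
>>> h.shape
(37, 7)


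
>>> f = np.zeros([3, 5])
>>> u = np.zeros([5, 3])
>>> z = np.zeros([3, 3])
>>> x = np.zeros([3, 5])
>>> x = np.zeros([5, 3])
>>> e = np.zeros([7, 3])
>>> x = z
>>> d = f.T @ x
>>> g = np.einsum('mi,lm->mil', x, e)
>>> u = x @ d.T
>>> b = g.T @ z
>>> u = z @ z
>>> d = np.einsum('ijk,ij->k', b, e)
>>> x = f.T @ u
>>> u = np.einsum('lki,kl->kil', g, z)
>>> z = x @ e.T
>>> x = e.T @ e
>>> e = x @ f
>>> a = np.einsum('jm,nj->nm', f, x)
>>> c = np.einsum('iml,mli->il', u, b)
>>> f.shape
(3, 5)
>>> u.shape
(3, 7, 3)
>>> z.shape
(5, 7)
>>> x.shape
(3, 3)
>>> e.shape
(3, 5)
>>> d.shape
(3,)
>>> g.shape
(3, 3, 7)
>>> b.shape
(7, 3, 3)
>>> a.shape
(3, 5)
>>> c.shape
(3, 3)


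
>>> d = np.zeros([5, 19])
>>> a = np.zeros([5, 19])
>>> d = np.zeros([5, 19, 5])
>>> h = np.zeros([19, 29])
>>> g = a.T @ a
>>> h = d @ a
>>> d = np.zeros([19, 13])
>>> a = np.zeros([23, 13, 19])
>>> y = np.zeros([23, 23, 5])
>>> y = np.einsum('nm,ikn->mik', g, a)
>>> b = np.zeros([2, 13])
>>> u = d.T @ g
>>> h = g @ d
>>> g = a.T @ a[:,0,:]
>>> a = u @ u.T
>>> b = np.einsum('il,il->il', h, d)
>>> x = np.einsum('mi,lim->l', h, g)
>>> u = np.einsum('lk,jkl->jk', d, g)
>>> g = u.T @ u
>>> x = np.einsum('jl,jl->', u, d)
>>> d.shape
(19, 13)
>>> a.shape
(13, 13)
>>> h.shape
(19, 13)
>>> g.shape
(13, 13)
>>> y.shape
(19, 23, 13)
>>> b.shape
(19, 13)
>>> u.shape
(19, 13)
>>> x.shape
()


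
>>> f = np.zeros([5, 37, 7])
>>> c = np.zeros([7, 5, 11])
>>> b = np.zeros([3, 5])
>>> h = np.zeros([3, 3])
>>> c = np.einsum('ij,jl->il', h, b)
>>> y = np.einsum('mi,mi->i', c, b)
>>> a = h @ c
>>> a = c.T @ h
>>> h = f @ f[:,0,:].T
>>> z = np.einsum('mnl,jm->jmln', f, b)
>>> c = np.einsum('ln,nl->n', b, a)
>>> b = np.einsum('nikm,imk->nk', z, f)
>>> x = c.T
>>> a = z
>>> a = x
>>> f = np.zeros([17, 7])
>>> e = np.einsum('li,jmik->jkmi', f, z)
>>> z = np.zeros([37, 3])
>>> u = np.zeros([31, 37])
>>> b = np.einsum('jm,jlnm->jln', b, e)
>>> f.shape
(17, 7)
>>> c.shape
(5,)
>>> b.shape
(3, 37, 5)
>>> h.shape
(5, 37, 5)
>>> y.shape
(5,)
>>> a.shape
(5,)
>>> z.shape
(37, 3)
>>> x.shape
(5,)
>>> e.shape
(3, 37, 5, 7)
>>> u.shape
(31, 37)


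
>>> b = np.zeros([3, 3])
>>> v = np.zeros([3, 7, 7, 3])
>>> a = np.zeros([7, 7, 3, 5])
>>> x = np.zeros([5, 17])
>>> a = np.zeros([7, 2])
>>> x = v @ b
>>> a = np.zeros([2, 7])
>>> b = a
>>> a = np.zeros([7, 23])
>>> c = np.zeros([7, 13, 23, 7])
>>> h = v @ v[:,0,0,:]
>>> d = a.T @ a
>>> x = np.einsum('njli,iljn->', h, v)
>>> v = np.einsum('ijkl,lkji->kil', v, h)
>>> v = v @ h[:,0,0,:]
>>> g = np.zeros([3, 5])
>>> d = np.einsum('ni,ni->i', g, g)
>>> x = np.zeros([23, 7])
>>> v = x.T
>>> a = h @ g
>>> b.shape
(2, 7)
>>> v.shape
(7, 23)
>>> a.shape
(3, 7, 7, 5)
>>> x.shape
(23, 7)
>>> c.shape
(7, 13, 23, 7)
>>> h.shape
(3, 7, 7, 3)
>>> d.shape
(5,)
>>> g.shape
(3, 5)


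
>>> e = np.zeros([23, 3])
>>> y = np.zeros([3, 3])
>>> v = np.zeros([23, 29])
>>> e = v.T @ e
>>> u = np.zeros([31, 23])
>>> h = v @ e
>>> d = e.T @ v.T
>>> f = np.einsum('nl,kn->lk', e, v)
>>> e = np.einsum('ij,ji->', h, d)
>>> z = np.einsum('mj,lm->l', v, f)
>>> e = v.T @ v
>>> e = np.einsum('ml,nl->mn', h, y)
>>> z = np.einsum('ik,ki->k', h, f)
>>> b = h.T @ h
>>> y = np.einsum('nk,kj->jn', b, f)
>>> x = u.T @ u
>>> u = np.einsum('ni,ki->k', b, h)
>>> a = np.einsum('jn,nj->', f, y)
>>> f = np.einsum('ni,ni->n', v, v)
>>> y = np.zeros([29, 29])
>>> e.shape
(23, 3)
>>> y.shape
(29, 29)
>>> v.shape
(23, 29)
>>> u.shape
(23,)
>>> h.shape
(23, 3)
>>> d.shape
(3, 23)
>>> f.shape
(23,)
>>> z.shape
(3,)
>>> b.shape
(3, 3)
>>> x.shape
(23, 23)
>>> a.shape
()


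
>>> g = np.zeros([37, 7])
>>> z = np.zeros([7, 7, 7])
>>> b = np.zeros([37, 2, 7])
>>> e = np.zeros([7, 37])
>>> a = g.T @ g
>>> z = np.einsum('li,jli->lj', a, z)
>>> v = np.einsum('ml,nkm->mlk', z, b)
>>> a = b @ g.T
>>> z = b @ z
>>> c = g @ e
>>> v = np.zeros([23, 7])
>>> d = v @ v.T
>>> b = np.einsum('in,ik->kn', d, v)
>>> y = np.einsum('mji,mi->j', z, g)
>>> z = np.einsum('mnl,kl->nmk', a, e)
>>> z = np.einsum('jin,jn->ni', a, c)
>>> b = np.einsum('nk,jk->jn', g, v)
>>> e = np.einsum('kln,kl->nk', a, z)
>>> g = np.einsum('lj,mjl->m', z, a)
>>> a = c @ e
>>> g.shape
(37,)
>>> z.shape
(37, 2)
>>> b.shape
(23, 37)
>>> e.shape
(37, 37)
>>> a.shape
(37, 37)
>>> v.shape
(23, 7)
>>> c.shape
(37, 37)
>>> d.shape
(23, 23)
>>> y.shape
(2,)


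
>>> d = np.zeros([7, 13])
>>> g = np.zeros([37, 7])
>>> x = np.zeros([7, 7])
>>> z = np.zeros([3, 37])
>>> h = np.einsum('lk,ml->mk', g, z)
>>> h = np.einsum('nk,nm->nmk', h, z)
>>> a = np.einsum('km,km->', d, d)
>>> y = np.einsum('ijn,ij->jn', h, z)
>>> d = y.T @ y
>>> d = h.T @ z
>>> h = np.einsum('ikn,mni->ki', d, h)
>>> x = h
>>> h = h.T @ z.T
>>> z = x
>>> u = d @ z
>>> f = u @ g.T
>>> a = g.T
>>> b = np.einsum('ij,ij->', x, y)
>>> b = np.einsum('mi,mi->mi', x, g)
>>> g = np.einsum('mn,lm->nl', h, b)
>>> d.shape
(7, 37, 37)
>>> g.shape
(3, 37)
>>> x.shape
(37, 7)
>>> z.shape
(37, 7)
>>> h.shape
(7, 3)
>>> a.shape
(7, 37)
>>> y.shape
(37, 7)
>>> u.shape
(7, 37, 7)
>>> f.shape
(7, 37, 37)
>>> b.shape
(37, 7)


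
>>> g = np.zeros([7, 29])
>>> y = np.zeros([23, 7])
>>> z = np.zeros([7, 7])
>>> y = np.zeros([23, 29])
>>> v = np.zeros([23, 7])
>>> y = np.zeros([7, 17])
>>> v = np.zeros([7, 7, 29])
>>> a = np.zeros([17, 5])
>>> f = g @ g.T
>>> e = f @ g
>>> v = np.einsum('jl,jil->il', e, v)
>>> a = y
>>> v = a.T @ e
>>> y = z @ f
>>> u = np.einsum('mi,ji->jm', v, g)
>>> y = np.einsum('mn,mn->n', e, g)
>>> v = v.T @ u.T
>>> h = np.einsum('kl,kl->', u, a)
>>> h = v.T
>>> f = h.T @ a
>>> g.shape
(7, 29)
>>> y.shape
(29,)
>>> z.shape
(7, 7)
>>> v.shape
(29, 7)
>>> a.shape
(7, 17)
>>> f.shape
(29, 17)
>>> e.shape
(7, 29)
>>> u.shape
(7, 17)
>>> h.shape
(7, 29)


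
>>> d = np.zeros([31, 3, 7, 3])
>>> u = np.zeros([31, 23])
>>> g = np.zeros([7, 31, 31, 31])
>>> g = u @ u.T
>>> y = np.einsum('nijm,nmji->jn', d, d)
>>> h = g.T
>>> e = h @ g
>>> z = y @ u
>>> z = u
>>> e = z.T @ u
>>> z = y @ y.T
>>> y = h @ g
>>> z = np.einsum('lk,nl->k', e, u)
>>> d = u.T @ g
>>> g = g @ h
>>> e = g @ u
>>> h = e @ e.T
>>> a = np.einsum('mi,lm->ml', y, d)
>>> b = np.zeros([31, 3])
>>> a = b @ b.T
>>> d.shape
(23, 31)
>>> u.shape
(31, 23)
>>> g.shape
(31, 31)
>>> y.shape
(31, 31)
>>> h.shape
(31, 31)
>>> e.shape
(31, 23)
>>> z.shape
(23,)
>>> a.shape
(31, 31)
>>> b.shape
(31, 3)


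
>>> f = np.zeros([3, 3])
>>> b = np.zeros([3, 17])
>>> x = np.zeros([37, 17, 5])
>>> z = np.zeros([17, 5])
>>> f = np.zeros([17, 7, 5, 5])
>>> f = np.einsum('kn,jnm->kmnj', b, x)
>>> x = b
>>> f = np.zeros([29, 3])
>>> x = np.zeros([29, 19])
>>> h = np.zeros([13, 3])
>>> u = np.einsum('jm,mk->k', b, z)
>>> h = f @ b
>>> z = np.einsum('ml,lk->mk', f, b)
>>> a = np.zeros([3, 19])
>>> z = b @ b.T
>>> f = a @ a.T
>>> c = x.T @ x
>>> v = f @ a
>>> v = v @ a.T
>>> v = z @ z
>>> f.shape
(3, 3)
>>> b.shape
(3, 17)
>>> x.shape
(29, 19)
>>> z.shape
(3, 3)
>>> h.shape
(29, 17)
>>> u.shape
(5,)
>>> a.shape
(3, 19)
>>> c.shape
(19, 19)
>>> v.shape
(3, 3)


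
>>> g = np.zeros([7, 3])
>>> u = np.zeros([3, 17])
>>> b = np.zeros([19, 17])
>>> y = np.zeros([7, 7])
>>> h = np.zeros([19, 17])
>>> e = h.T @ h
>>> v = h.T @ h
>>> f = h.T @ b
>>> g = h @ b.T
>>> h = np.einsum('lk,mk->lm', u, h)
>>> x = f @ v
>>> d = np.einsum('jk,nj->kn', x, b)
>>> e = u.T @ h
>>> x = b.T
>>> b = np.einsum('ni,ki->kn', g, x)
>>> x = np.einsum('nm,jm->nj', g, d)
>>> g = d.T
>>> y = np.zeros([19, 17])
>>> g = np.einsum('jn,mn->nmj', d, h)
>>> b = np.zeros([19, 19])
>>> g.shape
(19, 3, 17)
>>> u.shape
(3, 17)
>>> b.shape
(19, 19)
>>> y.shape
(19, 17)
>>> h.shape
(3, 19)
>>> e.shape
(17, 19)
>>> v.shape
(17, 17)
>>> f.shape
(17, 17)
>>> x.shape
(19, 17)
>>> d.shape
(17, 19)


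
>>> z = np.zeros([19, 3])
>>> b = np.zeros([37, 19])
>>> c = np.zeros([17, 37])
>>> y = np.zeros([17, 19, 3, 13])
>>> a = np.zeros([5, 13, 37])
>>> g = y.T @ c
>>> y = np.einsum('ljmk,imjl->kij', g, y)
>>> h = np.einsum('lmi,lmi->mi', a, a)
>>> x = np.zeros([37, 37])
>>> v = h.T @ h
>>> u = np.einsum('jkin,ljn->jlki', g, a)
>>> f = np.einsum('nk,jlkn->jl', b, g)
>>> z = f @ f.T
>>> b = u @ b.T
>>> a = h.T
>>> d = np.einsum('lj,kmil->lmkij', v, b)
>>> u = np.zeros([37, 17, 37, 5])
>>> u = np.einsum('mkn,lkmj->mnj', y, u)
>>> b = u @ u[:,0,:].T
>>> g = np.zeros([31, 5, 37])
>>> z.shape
(13, 13)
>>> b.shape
(37, 3, 37)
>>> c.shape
(17, 37)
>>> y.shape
(37, 17, 3)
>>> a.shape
(37, 13)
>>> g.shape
(31, 5, 37)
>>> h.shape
(13, 37)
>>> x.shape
(37, 37)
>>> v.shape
(37, 37)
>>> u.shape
(37, 3, 5)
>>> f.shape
(13, 3)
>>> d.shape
(37, 5, 13, 3, 37)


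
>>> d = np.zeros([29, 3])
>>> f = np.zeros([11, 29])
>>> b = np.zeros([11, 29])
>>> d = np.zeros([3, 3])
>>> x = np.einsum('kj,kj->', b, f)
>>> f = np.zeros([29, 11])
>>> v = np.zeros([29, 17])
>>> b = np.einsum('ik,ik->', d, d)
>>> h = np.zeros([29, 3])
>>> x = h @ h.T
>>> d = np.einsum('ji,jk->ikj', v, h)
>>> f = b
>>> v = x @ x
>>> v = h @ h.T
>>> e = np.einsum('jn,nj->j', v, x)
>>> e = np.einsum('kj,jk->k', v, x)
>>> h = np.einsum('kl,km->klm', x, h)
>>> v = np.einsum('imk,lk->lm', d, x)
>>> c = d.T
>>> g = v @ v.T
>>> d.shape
(17, 3, 29)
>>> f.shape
()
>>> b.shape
()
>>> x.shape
(29, 29)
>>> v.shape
(29, 3)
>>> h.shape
(29, 29, 3)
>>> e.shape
(29,)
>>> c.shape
(29, 3, 17)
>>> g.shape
(29, 29)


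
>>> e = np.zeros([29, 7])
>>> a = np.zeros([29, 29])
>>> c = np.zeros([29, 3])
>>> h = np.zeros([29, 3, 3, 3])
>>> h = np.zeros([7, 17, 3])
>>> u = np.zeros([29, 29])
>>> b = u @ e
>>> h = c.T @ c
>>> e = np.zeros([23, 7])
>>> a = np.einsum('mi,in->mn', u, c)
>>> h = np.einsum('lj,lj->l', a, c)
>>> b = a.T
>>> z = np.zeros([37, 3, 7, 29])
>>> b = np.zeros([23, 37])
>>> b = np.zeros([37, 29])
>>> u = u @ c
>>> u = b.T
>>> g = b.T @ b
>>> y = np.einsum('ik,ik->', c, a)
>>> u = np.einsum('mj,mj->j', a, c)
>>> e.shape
(23, 7)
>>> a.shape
(29, 3)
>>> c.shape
(29, 3)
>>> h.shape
(29,)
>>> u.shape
(3,)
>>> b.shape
(37, 29)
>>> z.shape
(37, 3, 7, 29)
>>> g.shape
(29, 29)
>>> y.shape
()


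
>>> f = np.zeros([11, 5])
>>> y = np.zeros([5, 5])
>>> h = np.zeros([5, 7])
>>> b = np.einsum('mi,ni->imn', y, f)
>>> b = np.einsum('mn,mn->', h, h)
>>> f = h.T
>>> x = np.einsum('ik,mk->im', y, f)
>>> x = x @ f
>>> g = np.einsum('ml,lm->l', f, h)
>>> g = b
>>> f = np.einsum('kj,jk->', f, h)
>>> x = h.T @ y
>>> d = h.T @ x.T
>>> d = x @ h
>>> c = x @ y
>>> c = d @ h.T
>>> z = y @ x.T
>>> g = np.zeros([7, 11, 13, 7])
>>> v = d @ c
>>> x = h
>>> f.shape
()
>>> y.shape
(5, 5)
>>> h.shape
(5, 7)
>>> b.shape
()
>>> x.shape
(5, 7)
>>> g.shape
(7, 11, 13, 7)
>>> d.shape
(7, 7)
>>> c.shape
(7, 5)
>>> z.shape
(5, 7)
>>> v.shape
(7, 5)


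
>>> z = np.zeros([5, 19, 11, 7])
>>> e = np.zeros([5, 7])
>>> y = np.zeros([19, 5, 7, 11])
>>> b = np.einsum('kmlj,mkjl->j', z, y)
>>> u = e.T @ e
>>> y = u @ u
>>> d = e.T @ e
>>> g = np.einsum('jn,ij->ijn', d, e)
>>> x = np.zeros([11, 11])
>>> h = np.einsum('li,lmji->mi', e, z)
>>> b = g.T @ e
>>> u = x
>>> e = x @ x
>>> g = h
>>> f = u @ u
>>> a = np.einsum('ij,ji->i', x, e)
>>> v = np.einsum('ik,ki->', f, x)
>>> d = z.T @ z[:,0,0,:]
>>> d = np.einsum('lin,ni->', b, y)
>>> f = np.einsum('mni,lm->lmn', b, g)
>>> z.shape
(5, 19, 11, 7)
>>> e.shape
(11, 11)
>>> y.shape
(7, 7)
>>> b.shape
(7, 7, 7)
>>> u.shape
(11, 11)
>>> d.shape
()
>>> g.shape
(19, 7)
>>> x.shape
(11, 11)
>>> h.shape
(19, 7)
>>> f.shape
(19, 7, 7)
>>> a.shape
(11,)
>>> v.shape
()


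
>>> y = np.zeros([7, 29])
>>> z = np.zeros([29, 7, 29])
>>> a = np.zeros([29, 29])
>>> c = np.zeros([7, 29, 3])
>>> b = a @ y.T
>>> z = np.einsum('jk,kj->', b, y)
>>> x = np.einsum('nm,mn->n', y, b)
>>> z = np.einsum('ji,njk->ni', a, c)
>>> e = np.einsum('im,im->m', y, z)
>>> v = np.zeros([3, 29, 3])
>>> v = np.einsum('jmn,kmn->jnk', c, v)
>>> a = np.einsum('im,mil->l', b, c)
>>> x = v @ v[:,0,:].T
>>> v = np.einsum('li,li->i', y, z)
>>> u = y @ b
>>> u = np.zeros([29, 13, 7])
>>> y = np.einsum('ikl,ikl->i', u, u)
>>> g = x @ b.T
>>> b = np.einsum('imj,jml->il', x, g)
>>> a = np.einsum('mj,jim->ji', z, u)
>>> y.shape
(29,)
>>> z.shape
(7, 29)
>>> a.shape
(29, 13)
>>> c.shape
(7, 29, 3)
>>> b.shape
(7, 29)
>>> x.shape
(7, 3, 7)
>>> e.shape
(29,)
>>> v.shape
(29,)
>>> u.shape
(29, 13, 7)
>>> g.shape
(7, 3, 29)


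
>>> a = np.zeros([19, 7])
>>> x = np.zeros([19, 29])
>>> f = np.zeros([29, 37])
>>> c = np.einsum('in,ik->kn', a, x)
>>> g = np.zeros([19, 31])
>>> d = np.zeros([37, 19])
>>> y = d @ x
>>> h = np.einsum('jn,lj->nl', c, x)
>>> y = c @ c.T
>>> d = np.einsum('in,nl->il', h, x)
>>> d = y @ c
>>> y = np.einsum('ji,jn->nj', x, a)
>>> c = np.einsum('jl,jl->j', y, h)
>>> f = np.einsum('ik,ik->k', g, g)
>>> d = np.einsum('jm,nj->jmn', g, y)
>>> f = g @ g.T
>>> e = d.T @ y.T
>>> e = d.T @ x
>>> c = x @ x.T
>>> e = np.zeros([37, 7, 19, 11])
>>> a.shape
(19, 7)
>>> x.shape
(19, 29)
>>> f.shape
(19, 19)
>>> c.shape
(19, 19)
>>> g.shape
(19, 31)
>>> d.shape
(19, 31, 7)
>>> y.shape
(7, 19)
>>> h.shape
(7, 19)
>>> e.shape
(37, 7, 19, 11)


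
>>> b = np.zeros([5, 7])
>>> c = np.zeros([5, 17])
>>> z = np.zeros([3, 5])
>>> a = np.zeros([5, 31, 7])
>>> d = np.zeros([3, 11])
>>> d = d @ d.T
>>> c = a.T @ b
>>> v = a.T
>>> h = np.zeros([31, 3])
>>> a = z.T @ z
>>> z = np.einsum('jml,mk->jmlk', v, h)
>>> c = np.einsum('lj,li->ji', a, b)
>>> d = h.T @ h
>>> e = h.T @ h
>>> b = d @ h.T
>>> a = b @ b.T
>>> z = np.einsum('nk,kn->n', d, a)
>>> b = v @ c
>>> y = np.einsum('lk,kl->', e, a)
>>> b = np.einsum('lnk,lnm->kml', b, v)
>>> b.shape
(7, 5, 7)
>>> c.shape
(5, 7)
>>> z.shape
(3,)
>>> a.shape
(3, 3)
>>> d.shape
(3, 3)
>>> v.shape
(7, 31, 5)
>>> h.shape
(31, 3)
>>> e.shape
(3, 3)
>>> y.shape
()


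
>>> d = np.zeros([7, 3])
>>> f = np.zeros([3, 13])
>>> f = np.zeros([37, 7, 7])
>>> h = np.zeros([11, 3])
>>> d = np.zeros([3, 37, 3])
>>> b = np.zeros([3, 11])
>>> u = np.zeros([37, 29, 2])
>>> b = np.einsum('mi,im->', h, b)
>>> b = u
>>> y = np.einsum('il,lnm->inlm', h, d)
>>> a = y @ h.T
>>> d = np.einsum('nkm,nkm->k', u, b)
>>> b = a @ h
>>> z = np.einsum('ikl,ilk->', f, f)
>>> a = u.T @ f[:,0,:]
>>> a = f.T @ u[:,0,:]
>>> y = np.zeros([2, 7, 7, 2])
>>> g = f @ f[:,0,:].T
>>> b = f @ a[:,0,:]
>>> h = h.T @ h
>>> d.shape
(29,)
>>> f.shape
(37, 7, 7)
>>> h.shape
(3, 3)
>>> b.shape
(37, 7, 2)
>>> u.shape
(37, 29, 2)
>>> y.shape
(2, 7, 7, 2)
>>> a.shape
(7, 7, 2)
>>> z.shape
()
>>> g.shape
(37, 7, 37)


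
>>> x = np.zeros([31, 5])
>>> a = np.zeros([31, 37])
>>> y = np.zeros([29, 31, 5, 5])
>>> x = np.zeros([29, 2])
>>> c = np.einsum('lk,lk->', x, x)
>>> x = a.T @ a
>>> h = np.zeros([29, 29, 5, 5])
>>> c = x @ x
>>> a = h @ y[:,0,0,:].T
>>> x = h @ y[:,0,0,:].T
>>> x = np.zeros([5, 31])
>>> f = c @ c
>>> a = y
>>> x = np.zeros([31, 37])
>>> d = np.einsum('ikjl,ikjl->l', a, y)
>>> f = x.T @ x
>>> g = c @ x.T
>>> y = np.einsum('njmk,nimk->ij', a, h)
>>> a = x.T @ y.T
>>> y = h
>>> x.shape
(31, 37)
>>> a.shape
(37, 29)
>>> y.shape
(29, 29, 5, 5)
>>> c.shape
(37, 37)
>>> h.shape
(29, 29, 5, 5)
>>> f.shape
(37, 37)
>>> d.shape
(5,)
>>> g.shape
(37, 31)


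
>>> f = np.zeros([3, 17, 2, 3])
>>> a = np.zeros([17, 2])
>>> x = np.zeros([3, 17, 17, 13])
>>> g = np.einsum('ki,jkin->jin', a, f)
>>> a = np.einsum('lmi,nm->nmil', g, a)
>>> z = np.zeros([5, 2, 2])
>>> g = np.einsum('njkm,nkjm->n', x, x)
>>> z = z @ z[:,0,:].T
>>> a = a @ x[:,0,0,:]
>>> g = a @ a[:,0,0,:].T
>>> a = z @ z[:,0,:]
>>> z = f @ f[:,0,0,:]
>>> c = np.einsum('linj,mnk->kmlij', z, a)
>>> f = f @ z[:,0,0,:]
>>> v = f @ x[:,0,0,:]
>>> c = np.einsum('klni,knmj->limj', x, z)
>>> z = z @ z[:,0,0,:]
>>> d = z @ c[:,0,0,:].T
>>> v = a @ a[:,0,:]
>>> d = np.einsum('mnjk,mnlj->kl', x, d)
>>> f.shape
(3, 17, 2, 3)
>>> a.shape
(5, 2, 5)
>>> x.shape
(3, 17, 17, 13)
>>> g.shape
(17, 2, 3, 17)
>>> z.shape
(3, 17, 2, 3)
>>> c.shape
(17, 13, 2, 3)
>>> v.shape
(5, 2, 5)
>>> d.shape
(13, 2)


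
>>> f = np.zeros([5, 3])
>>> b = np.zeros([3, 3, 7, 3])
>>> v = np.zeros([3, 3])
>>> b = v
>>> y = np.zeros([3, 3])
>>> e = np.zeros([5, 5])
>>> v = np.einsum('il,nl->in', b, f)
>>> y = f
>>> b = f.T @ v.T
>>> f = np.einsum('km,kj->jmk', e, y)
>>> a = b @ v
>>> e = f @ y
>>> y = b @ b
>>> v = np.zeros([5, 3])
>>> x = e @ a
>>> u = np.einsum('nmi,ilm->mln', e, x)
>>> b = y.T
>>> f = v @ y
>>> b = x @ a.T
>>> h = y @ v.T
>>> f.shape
(5, 3)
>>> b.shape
(3, 5, 3)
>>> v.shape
(5, 3)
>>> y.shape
(3, 3)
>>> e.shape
(3, 5, 3)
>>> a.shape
(3, 5)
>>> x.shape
(3, 5, 5)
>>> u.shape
(5, 5, 3)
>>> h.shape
(3, 5)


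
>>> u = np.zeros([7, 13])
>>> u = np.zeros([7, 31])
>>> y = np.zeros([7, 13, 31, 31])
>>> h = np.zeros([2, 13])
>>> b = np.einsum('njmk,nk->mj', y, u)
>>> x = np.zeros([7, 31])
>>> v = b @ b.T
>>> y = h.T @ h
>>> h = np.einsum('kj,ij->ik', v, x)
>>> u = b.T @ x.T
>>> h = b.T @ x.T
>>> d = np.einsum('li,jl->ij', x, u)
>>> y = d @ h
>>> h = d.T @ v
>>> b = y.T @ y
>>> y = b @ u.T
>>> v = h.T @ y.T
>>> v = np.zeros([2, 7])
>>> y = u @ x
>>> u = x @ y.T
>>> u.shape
(7, 13)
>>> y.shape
(13, 31)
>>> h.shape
(13, 31)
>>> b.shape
(7, 7)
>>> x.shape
(7, 31)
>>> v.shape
(2, 7)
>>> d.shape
(31, 13)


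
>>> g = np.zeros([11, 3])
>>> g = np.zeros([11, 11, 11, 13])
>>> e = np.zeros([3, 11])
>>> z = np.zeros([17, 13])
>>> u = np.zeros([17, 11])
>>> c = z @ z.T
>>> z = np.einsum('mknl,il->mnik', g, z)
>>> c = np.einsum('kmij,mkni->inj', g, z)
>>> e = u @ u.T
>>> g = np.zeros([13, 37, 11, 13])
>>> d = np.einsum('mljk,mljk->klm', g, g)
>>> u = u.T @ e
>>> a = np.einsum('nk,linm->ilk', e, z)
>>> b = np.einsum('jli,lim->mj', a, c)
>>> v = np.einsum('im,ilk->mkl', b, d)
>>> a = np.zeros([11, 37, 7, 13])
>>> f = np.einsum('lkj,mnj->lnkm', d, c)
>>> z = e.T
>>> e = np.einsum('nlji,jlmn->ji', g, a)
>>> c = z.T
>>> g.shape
(13, 37, 11, 13)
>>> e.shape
(11, 13)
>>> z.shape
(17, 17)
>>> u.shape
(11, 17)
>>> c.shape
(17, 17)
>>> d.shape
(13, 37, 13)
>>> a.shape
(11, 37, 7, 13)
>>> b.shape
(13, 11)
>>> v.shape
(11, 13, 37)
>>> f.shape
(13, 17, 37, 11)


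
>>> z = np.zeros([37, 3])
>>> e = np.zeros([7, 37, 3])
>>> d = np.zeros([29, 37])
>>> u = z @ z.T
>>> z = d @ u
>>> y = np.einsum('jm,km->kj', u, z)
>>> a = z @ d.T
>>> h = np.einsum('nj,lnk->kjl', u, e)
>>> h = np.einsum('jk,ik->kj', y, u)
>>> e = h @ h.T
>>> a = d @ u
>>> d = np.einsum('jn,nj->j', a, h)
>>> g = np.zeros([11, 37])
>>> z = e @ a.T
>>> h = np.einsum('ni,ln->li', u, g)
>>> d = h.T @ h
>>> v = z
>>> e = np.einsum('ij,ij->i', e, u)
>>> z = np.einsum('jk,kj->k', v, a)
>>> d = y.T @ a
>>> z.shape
(29,)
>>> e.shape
(37,)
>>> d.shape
(37, 37)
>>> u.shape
(37, 37)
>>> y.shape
(29, 37)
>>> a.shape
(29, 37)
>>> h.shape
(11, 37)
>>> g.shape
(11, 37)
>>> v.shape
(37, 29)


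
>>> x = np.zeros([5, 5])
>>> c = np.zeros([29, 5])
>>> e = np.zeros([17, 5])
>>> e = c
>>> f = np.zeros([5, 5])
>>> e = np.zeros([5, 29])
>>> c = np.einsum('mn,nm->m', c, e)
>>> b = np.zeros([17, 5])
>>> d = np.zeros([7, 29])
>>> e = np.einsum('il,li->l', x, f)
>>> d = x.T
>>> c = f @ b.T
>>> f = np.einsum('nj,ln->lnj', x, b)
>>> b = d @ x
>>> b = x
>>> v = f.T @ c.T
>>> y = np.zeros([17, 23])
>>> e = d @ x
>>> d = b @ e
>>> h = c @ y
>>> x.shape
(5, 5)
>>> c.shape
(5, 17)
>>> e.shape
(5, 5)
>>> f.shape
(17, 5, 5)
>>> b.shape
(5, 5)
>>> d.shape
(5, 5)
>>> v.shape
(5, 5, 5)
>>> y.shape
(17, 23)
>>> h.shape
(5, 23)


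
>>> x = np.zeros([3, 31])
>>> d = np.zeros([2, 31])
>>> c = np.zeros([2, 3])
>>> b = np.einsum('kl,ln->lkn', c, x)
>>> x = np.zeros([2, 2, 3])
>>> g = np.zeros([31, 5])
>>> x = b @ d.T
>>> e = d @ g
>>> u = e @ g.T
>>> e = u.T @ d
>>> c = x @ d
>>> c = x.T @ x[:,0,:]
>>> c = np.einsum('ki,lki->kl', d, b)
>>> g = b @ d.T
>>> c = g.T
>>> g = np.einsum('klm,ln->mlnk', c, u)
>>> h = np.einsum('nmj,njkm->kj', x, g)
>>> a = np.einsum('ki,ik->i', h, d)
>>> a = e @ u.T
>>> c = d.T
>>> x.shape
(3, 2, 2)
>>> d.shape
(2, 31)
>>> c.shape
(31, 2)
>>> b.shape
(3, 2, 31)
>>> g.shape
(3, 2, 31, 2)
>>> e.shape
(31, 31)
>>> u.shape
(2, 31)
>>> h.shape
(31, 2)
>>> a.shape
(31, 2)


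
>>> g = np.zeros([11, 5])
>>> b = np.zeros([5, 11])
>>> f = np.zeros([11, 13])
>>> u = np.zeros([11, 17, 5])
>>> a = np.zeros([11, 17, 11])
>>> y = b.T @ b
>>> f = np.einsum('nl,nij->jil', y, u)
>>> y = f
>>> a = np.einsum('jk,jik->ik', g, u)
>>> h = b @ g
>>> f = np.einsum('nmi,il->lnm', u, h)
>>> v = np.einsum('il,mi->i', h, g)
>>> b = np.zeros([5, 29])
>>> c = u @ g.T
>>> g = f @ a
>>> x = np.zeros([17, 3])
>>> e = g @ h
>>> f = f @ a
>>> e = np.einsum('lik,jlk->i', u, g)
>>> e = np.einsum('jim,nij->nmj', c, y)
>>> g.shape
(5, 11, 5)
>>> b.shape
(5, 29)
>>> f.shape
(5, 11, 5)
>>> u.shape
(11, 17, 5)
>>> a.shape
(17, 5)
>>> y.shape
(5, 17, 11)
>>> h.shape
(5, 5)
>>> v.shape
(5,)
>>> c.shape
(11, 17, 11)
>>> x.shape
(17, 3)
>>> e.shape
(5, 11, 11)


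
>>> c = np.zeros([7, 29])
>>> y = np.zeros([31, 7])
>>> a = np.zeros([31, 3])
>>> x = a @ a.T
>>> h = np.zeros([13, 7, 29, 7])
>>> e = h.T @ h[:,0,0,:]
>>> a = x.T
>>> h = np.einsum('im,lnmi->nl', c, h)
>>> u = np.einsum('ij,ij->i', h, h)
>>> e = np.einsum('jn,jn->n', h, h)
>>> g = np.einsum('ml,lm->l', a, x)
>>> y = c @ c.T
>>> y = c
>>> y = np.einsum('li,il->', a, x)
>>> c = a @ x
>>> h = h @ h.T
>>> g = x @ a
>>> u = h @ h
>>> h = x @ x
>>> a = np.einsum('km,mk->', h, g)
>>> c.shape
(31, 31)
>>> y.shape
()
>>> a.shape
()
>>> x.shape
(31, 31)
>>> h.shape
(31, 31)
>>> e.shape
(13,)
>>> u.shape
(7, 7)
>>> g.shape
(31, 31)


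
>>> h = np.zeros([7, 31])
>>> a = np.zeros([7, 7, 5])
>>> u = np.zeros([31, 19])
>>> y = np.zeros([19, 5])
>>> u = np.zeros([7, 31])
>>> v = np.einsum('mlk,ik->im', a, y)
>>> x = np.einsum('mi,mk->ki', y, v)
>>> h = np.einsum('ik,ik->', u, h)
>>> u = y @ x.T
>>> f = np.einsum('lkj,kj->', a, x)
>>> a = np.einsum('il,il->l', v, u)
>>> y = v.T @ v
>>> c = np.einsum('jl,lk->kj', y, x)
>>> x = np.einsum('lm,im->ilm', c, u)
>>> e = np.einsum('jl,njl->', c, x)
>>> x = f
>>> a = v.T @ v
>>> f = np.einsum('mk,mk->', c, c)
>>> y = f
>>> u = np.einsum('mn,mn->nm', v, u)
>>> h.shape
()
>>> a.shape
(7, 7)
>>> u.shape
(7, 19)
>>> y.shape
()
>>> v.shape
(19, 7)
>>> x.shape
()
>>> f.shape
()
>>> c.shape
(5, 7)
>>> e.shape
()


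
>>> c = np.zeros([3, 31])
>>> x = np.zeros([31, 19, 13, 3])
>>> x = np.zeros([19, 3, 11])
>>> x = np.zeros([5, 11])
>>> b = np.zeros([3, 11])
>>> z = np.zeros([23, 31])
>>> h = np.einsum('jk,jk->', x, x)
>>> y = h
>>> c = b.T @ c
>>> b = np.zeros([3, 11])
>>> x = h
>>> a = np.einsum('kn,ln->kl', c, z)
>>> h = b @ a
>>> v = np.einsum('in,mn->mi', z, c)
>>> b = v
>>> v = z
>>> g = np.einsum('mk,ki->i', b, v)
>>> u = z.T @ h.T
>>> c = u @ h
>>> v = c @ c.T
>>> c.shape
(31, 23)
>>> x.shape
()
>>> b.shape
(11, 23)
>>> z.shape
(23, 31)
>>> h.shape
(3, 23)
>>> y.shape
()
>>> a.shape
(11, 23)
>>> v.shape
(31, 31)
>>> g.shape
(31,)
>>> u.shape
(31, 3)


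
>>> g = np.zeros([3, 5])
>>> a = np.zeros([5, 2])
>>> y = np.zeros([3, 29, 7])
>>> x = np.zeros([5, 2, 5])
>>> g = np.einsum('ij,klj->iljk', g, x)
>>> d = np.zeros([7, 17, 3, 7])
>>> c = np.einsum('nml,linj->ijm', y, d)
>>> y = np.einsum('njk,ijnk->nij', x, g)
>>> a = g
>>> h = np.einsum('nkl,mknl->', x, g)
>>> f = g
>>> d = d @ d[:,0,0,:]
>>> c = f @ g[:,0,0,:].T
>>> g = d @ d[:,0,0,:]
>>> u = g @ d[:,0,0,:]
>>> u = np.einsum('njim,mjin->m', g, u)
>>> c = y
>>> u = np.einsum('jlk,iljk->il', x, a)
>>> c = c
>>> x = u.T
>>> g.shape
(7, 17, 3, 7)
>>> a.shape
(3, 2, 5, 5)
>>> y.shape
(5, 3, 2)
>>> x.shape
(2, 3)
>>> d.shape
(7, 17, 3, 7)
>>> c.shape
(5, 3, 2)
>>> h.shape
()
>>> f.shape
(3, 2, 5, 5)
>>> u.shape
(3, 2)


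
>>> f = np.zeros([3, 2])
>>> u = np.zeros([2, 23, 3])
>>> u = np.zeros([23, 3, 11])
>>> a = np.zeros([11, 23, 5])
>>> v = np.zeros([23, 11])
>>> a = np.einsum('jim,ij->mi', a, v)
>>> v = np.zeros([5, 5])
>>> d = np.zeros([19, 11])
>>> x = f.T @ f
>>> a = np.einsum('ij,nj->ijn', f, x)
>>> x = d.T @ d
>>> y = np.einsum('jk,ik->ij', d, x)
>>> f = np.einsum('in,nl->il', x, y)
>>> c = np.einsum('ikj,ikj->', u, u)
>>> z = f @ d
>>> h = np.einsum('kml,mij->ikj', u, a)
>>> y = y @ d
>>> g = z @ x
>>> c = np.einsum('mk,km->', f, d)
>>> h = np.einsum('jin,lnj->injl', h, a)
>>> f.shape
(11, 19)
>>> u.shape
(23, 3, 11)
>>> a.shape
(3, 2, 2)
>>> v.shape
(5, 5)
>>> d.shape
(19, 11)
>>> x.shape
(11, 11)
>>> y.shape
(11, 11)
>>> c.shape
()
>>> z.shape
(11, 11)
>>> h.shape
(23, 2, 2, 3)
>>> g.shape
(11, 11)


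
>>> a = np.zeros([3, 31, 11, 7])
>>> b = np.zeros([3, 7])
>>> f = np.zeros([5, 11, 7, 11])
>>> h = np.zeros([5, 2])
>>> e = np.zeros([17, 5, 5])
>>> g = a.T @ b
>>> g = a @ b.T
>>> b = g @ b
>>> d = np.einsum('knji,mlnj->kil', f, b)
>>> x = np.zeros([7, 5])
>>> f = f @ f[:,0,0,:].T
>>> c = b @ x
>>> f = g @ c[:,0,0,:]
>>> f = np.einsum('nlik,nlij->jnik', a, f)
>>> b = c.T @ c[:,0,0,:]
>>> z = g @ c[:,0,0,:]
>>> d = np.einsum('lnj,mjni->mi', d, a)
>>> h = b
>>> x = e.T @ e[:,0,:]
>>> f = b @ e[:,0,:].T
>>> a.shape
(3, 31, 11, 7)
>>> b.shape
(5, 11, 31, 5)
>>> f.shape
(5, 11, 31, 17)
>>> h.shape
(5, 11, 31, 5)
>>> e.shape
(17, 5, 5)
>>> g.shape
(3, 31, 11, 3)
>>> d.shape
(3, 7)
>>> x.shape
(5, 5, 5)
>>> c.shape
(3, 31, 11, 5)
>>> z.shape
(3, 31, 11, 5)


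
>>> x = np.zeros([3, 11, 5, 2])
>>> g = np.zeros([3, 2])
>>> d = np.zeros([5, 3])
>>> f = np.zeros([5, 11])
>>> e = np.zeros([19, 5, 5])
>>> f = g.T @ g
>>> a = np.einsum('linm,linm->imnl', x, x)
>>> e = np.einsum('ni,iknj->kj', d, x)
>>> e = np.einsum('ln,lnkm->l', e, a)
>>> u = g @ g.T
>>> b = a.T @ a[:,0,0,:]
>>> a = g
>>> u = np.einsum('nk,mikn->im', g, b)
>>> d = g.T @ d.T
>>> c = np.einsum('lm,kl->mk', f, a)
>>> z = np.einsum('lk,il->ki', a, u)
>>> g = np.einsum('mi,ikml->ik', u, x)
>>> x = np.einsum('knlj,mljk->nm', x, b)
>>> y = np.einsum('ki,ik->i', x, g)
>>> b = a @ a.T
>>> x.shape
(11, 3)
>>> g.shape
(3, 11)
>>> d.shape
(2, 5)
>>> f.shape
(2, 2)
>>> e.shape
(11,)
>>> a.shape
(3, 2)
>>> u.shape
(5, 3)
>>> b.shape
(3, 3)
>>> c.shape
(2, 3)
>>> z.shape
(2, 5)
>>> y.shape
(3,)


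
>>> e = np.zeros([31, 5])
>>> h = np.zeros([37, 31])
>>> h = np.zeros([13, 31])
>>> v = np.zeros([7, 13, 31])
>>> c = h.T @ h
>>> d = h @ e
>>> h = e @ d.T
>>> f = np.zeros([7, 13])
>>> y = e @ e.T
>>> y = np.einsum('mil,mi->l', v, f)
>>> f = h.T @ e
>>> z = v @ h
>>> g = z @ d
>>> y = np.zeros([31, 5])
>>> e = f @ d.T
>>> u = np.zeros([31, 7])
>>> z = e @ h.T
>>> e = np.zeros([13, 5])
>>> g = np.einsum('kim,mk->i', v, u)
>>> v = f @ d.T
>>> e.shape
(13, 5)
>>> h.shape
(31, 13)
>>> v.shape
(13, 13)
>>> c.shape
(31, 31)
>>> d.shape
(13, 5)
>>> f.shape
(13, 5)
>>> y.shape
(31, 5)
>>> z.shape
(13, 31)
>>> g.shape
(13,)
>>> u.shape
(31, 7)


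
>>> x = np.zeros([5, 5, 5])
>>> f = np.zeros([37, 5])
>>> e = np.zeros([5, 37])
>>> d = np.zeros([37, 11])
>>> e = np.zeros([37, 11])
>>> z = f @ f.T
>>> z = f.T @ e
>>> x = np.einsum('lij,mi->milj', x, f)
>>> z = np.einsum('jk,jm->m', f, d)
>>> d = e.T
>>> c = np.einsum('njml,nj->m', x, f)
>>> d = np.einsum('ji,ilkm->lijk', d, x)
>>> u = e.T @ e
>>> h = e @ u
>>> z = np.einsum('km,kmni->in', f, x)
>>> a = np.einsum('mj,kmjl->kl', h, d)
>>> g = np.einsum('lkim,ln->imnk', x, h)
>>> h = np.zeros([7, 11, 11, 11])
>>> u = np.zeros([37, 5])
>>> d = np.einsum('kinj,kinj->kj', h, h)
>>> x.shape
(37, 5, 5, 5)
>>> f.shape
(37, 5)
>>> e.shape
(37, 11)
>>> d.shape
(7, 11)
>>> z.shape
(5, 5)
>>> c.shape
(5,)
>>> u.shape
(37, 5)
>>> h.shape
(7, 11, 11, 11)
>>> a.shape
(5, 5)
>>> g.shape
(5, 5, 11, 5)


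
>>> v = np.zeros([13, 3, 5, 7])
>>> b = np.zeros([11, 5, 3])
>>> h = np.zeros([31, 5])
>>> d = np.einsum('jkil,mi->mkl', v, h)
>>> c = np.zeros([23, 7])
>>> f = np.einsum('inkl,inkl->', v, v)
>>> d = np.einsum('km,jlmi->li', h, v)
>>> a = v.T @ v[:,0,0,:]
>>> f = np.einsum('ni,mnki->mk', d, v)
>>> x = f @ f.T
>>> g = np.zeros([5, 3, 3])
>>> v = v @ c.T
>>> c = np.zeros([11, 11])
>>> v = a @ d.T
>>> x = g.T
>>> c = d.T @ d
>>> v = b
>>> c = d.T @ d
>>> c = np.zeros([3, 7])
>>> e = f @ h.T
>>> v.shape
(11, 5, 3)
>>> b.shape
(11, 5, 3)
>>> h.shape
(31, 5)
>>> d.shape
(3, 7)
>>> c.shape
(3, 7)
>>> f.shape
(13, 5)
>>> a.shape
(7, 5, 3, 7)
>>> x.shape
(3, 3, 5)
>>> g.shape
(5, 3, 3)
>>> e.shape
(13, 31)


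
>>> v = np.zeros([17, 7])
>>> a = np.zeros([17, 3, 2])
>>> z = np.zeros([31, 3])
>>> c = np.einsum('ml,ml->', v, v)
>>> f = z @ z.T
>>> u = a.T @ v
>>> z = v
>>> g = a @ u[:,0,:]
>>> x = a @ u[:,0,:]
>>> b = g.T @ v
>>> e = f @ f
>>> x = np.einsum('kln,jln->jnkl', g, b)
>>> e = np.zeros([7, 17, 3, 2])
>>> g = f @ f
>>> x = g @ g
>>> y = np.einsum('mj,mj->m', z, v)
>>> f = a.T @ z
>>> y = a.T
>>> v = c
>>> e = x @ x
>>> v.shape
()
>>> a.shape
(17, 3, 2)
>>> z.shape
(17, 7)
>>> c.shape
()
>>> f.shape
(2, 3, 7)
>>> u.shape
(2, 3, 7)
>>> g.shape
(31, 31)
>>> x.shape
(31, 31)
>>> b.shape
(7, 3, 7)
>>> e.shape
(31, 31)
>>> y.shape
(2, 3, 17)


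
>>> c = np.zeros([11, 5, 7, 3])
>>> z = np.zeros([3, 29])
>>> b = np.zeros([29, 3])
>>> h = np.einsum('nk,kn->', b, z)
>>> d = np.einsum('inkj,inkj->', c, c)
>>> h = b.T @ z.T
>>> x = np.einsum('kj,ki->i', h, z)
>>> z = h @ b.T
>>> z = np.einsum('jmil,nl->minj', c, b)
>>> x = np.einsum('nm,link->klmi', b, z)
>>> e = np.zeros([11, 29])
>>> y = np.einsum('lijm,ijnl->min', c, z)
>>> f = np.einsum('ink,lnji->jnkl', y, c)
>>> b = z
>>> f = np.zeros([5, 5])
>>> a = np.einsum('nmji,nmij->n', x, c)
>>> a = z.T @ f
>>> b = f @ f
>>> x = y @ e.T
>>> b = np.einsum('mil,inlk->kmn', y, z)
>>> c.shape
(11, 5, 7, 3)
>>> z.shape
(5, 7, 29, 11)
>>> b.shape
(11, 3, 7)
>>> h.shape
(3, 3)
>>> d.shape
()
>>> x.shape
(3, 5, 11)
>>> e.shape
(11, 29)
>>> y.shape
(3, 5, 29)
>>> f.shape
(5, 5)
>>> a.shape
(11, 29, 7, 5)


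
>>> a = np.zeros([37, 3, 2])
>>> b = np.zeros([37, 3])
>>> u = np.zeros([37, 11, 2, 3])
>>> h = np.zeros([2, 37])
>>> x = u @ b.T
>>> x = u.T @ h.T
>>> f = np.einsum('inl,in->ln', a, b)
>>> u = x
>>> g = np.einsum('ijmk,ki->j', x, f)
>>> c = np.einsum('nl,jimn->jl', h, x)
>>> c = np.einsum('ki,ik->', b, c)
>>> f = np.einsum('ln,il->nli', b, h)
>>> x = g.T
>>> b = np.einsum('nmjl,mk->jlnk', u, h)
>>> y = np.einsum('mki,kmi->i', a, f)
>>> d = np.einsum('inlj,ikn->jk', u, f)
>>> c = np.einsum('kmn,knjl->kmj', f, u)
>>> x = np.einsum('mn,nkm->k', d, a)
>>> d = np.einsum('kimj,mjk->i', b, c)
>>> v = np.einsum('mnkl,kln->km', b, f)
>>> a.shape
(37, 3, 2)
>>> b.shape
(11, 2, 3, 37)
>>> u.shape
(3, 2, 11, 2)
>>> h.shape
(2, 37)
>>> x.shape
(3,)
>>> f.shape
(3, 37, 2)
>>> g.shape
(2,)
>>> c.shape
(3, 37, 11)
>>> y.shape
(2,)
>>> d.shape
(2,)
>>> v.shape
(3, 11)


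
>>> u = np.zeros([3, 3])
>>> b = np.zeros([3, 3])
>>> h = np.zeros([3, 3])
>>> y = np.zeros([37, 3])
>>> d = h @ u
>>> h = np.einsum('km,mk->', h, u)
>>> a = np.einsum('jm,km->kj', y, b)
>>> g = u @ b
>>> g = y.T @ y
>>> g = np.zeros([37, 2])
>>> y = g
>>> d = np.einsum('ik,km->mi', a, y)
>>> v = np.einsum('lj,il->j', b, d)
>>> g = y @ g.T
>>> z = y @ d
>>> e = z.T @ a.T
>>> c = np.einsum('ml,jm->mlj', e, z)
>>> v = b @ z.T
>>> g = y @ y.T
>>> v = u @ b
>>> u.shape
(3, 3)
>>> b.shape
(3, 3)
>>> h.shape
()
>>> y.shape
(37, 2)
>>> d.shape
(2, 3)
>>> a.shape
(3, 37)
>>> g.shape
(37, 37)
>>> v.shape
(3, 3)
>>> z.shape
(37, 3)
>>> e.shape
(3, 3)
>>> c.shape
(3, 3, 37)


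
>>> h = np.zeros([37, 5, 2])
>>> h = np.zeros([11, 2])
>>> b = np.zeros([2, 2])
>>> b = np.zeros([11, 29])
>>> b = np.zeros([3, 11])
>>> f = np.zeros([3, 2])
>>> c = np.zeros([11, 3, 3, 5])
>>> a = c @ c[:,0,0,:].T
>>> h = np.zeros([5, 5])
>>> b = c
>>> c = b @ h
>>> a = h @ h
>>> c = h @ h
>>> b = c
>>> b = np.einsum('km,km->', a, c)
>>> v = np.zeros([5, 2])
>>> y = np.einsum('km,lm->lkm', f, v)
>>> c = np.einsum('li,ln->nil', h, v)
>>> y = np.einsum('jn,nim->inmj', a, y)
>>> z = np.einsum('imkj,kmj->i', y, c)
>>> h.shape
(5, 5)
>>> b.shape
()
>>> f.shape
(3, 2)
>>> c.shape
(2, 5, 5)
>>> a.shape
(5, 5)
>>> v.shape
(5, 2)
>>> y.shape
(3, 5, 2, 5)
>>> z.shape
(3,)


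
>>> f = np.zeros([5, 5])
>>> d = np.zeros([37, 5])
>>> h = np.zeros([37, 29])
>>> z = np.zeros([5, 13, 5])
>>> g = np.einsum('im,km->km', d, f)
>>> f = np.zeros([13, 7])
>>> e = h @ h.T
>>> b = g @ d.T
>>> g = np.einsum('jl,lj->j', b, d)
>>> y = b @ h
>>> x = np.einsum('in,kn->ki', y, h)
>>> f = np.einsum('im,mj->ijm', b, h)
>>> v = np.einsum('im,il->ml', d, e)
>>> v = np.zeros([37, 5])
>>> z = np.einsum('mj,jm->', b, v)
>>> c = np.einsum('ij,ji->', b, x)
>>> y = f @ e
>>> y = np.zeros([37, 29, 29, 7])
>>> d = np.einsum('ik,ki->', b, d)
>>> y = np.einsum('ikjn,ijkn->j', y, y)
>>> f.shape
(5, 29, 37)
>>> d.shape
()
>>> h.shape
(37, 29)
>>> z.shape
()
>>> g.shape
(5,)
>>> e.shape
(37, 37)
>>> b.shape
(5, 37)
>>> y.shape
(29,)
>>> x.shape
(37, 5)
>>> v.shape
(37, 5)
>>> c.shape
()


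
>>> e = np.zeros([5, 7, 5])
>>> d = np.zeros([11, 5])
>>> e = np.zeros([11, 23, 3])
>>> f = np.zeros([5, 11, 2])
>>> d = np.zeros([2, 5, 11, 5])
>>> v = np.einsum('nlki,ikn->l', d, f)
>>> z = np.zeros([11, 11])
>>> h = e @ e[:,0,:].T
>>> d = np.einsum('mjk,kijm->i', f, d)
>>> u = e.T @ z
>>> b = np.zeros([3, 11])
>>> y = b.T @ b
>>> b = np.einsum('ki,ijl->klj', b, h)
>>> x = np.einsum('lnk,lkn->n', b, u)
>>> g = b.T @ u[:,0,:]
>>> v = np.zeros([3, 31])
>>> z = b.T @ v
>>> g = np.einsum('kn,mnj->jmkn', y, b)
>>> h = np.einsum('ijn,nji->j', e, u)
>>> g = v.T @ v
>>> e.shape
(11, 23, 3)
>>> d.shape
(5,)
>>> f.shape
(5, 11, 2)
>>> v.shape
(3, 31)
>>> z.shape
(23, 11, 31)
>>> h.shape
(23,)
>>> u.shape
(3, 23, 11)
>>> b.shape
(3, 11, 23)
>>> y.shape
(11, 11)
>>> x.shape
(11,)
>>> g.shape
(31, 31)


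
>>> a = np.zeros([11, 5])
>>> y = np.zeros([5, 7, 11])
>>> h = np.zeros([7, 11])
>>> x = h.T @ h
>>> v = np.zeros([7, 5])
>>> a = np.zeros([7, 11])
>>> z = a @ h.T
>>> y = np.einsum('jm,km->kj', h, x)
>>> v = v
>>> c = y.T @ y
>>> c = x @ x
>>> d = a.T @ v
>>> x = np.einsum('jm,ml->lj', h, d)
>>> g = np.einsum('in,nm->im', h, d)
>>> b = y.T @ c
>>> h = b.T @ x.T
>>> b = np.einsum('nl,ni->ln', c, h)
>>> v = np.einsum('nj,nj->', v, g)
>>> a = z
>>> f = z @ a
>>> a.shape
(7, 7)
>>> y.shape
(11, 7)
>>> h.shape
(11, 5)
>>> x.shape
(5, 7)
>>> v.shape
()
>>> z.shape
(7, 7)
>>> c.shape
(11, 11)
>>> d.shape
(11, 5)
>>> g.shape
(7, 5)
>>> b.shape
(11, 11)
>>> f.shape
(7, 7)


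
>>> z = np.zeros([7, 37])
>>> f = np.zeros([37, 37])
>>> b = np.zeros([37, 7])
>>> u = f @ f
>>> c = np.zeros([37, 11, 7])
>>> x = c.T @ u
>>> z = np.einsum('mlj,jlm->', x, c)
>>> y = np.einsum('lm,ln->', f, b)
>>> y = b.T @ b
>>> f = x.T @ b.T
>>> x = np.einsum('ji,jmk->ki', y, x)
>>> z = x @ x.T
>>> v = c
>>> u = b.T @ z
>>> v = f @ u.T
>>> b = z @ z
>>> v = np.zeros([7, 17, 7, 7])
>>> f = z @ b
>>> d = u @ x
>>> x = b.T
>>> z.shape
(37, 37)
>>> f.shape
(37, 37)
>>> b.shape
(37, 37)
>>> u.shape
(7, 37)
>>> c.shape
(37, 11, 7)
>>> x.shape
(37, 37)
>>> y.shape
(7, 7)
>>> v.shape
(7, 17, 7, 7)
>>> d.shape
(7, 7)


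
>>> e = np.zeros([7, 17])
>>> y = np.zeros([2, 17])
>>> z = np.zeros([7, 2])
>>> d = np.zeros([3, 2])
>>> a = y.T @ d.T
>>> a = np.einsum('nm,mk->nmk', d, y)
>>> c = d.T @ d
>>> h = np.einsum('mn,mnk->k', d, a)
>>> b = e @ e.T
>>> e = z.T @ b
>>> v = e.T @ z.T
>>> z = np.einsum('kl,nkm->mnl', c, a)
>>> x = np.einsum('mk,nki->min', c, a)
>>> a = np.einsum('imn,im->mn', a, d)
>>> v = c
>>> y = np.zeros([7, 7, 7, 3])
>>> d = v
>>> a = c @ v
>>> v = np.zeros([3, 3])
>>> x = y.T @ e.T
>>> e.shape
(2, 7)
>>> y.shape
(7, 7, 7, 3)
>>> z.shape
(17, 3, 2)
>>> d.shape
(2, 2)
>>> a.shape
(2, 2)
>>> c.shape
(2, 2)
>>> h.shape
(17,)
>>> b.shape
(7, 7)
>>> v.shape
(3, 3)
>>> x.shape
(3, 7, 7, 2)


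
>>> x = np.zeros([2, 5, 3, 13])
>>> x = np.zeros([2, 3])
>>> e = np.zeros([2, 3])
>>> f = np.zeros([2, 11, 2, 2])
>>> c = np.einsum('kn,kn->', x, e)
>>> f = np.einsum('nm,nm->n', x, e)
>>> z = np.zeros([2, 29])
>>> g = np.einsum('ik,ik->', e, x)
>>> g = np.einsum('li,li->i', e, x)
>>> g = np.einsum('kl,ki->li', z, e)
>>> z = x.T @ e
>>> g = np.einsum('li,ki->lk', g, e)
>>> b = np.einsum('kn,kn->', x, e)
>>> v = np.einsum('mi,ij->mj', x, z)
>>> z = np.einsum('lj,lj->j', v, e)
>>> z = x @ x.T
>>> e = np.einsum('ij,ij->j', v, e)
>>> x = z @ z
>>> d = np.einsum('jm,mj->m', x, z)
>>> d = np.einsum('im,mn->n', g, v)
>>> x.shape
(2, 2)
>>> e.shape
(3,)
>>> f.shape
(2,)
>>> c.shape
()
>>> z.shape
(2, 2)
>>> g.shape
(29, 2)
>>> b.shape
()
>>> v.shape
(2, 3)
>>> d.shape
(3,)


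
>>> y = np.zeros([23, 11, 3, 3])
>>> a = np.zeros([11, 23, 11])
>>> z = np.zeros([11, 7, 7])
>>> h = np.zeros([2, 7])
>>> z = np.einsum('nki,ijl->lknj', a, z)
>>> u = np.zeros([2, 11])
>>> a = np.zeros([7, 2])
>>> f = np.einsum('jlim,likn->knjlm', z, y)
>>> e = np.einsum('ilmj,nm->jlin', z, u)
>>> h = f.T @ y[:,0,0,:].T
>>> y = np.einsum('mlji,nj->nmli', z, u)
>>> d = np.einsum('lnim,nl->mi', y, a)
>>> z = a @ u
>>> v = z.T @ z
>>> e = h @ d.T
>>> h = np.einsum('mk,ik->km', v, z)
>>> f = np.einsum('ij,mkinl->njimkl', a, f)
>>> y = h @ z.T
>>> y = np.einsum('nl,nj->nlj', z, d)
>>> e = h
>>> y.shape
(7, 11, 23)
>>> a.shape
(7, 2)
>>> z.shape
(7, 11)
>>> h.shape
(11, 11)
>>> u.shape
(2, 11)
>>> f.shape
(23, 2, 7, 3, 3, 7)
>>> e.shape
(11, 11)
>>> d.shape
(7, 23)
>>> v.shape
(11, 11)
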